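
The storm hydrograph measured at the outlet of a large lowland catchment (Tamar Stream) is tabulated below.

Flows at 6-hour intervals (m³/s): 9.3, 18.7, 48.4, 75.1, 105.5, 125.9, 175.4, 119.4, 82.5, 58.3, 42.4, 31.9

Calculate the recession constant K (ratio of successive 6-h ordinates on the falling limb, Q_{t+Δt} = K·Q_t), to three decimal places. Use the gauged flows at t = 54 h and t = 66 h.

K ≈ 0.740

Using the recession-limb readings at t = 54 h and t = 66 h: Q falls from 58.3 to 31.9 m³/s over 2 intervals.
K = (Q₂/Q₁)^(1/2) = (31.9/58.3)^(1/2) = 0.740.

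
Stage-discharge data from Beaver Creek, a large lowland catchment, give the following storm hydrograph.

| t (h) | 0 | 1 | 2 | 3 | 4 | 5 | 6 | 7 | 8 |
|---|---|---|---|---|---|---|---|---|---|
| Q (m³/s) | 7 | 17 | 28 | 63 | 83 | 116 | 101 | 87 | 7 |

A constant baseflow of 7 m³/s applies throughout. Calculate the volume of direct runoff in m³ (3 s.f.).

V ≈ 1.61 × 10^6 m³

Direct-runoff ordinates (Q − Q_b): 0.0, 10.0, 21.0, 56.0, 76.0, 109.0, 94.0, 80.0, 0.0 m³/s.
ΣQ_DR = 446.0 m³/s.
With Δt = 1 h = 3600 s, V = ΣQ_DR · Δt = 446.0 × 3600 = 1.61 × 10^6 m³.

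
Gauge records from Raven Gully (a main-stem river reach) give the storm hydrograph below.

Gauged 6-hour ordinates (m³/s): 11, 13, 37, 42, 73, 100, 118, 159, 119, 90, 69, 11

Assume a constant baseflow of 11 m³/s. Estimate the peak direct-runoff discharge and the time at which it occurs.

Subtracting baseflow gives direct-runoff ordinates: 0.0, 2.0, 26.0, 31.0, 62.0, 89.0, 107.0, 148.0, 108.0, 79.0, 58.0, 0.0 m³/s.
The maximum is 148.0 m³/s, occurring at the reading for t = 42 h.

Q_p = 148.0 m³/s at t = 42 h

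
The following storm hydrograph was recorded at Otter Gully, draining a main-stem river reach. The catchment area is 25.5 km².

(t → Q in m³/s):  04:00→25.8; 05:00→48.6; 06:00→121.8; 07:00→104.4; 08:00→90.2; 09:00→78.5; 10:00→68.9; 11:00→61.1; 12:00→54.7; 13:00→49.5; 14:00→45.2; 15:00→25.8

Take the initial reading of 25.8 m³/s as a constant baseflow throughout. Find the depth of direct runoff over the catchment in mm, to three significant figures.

d ≈ 65.6 mm

Direct runoff: 0.0, 22.8, 96.0, 78.6, 64.4, 52.7, 43.1, 35.3, 28.9, 23.7, 19.4, 0.0 m³/s; ΣQ_DR = 464.9 m³/s.
V = ΣQ_DR · Δt = 464.9 × 3600 s = 1.674 × 10^6 m³.
Over A = 25.5 km², depth = V / A = 65.6 mm.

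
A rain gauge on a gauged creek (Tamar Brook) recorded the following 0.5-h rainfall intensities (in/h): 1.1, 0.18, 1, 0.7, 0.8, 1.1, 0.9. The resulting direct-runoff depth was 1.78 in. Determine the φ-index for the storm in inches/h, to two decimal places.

φ ≈ 0.34 in/h

Only the 6 blocks with intensity above φ contribute runoff: 1.1, 1, 0.7, 0.8, 1.1, 0.9 in/h.
Σ(I−φ)·Δt = d  ⇒  (1.1+1+0.7+0.8+1.1+0.9 − 6φ)·0.5 = 1.78
φ = (5.600 − 1.78/0.5) / 6 = 0.34 in/h.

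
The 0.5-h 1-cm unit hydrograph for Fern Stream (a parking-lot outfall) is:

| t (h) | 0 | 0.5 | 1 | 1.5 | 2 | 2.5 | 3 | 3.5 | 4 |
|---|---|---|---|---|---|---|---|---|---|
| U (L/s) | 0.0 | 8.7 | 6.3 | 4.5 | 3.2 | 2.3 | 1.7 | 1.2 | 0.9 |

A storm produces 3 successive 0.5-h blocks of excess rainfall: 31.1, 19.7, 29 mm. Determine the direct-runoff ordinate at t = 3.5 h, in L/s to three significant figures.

By discrete convolution, Q_j = Σ (P_i / 10 mm) · U_{j−i}.
At t = 3.5 h (j=7): Q = (31.1/10)·1.2 + (19.7/10)·1.7 + (29/10)·2.3 = 13.8 L/s.

Q ≈ 13.8 L/s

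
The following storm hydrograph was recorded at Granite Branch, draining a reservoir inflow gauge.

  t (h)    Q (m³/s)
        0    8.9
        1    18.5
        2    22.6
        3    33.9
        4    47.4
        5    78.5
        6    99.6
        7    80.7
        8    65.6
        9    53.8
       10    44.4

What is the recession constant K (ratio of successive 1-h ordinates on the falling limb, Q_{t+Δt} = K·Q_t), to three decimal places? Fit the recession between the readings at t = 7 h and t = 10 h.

K ≈ 0.819

Using the recession-limb readings at t = 7 h and t = 10 h: Q falls from 80.7 to 44.4 m³/s over 3 intervals.
K = (Q₂/Q₁)^(1/3) = (44.4/80.7)^(1/3) = 0.819.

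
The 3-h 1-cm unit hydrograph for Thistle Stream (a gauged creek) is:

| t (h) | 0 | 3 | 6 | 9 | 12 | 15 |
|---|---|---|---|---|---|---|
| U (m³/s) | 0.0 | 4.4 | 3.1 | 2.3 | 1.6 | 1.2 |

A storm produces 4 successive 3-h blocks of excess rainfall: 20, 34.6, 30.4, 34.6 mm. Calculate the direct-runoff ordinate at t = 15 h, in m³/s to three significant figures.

Q ≈ 25.7 m³/s

By discrete convolution, Q_j = Σ (P_i / 10 mm) · U_{j−i}.
At t = 15 h (j=5): Q = (20/10)·1.2 + (34.6/10)·1.6 + (30.4/10)·2.3 + (34.6/10)·3.1 = 25.7 m³/s.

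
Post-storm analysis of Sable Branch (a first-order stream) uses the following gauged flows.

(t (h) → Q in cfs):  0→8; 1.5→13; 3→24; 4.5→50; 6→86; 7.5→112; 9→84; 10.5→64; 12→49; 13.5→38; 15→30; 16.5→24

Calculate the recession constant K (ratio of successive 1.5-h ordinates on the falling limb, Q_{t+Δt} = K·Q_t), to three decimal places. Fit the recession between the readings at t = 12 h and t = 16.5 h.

Using the recession-limb readings at t = 12 h and t = 16.5 h: Q falls from 49 to 24 cfs over 3 intervals.
K = (Q₂/Q₁)^(1/3) = (24/49)^(1/3) = 0.788.

K ≈ 0.788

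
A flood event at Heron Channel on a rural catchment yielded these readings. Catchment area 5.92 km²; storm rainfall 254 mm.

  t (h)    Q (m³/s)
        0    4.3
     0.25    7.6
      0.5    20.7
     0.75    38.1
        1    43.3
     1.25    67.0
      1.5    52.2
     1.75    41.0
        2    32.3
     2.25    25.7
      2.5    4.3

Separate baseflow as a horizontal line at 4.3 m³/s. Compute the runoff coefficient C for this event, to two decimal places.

C ≈ 0.17

ΣQ_DR = 289.2 m³/s; V = ΣQ_DR·Δt = 2.603 × 10^5 m³.
Runoff depth d = V / A = 43.97 mm.
C = d / P = 43.97 / 254 = 0.17.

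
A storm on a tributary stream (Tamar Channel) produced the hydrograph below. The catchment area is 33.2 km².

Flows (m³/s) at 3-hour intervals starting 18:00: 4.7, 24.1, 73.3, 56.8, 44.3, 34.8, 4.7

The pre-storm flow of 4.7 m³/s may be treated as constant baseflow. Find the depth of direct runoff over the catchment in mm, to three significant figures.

Direct runoff: 0.0, 19.4, 68.6, 52.1, 39.6, 30.1, 0.0 m³/s; ΣQ_DR = 209.8 m³/s.
V = ΣQ_DR · Δt = 209.8 × 10800 s = 2.266 × 10^6 m³.
Over A = 33.2 km², depth = V / A = 68.2 mm.

d ≈ 68.2 mm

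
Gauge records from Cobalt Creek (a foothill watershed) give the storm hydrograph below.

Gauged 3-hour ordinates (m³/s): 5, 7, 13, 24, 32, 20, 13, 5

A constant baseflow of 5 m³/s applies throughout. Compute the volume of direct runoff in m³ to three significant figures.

V ≈ 8.53 × 10^5 m³

Direct-runoff ordinates (Q − Q_b): 0.0, 2.0, 8.0, 19.0, 27.0, 15.0, 8.0, 0.0 m³/s.
ΣQ_DR = 79.00 m³/s.
With Δt = 3 h = 10800 s, V = ΣQ_DR · Δt = 79.00 × 10800 = 8.53 × 10^5 m³.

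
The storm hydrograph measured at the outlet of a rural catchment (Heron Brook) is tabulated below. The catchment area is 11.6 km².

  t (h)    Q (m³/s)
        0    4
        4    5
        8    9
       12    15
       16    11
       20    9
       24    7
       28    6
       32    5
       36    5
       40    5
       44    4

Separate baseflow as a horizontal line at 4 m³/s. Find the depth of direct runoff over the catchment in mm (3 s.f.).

d ≈ 45.9 mm

Direct runoff: 0.0, 1.0, 5.0, 11.0, 7.0, 5.0, 3.0, 2.0, 1.0, 1.0, 1.0, 0.0 m³/s; ΣQ_DR = 37.00 m³/s.
V = ΣQ_DR · Δt = 37.00 × 14400 s = 5.328 × 10^5 m³.
Over A = 11.6 km², depth = V / A = 45.9 mm.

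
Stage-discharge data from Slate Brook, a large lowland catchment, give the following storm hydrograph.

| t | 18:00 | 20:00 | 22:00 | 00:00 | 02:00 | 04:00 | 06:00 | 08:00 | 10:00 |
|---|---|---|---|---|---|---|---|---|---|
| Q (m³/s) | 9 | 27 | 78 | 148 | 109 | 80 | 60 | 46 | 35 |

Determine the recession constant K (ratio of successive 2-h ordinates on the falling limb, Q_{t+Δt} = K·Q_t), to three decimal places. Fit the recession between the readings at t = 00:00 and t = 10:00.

Using the recession-limb readings at t = 00:00 and t = 10:00: Q falls from 148 to 35 m³/s over 5 intervals.
K = (Q₂/Q₁)^(1/5) = (35/148)^(1/5) = 0.749.

K ≈ 0.749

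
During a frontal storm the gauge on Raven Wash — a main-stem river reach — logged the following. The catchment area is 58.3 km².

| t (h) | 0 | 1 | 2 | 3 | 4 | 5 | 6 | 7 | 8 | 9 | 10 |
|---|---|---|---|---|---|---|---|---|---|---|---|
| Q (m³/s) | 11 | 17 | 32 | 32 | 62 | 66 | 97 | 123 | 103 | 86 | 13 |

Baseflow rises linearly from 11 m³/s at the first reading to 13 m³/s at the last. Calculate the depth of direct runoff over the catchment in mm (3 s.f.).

Direct runoff: 0.00, 5.80, 20.60, 20.40, 50.20, 54.00, 84.80, 110.60, 90.40, 73.20, 0.00 m³/s; ΣQ_DR = 510.0 m³/s.
V = ΣQ_DR · Δt = 510.0 × 3600 s = 1.836 × 10^6 m³.
Over A = 58.3 km², depth = V / A = 31.5 mm.

d ≈ 31.5 mm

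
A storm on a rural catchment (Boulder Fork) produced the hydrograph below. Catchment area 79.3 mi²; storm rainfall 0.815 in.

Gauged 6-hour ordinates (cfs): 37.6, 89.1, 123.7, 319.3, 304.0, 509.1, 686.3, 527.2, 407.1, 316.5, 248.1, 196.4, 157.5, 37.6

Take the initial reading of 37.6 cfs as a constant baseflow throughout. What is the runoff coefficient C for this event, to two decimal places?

ΣQ_DR = 3433 cfs; V = ΣQ_DR·Δt = 7.415 × 10^7 ft³.
Runoff depth d = V / A = 0.4025 in.
C = d / P = 0.4025 / 0.815 = 0.49.

C ≈ 0.49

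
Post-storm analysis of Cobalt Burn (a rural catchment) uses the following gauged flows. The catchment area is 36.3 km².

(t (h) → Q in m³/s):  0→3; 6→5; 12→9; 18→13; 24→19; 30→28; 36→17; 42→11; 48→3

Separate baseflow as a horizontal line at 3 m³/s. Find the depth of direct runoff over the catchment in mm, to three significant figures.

Direct runoff: 0.0, 2.0, 6.0, 10.0, 16.0, 25.0, 14.0, 8.0, 0.0 m³/s; ΣQ_DR = 81.00 m³/s.
V = ΣQ_DR · Δt = 81.00 × 21600 s = 1.750 × 10^6 m³.
Over A = 36.3 km², depth = V / A = 48.2 mm.

d ≈ 48.2 mm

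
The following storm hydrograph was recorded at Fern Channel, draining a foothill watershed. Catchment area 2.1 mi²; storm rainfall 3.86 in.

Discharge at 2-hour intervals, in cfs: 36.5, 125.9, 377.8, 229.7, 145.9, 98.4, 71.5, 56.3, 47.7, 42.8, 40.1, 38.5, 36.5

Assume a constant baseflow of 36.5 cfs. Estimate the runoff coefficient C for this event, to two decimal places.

ΣQ_DR = 873.1 cfs; V = ΣQ_DR·Δt = 6.286 × 10^6 ft³.
Runoff depth d = V / A = 1.289 in.
C = d / P = 1.289 / 3.86 = 0.33.

C ≈ 0.33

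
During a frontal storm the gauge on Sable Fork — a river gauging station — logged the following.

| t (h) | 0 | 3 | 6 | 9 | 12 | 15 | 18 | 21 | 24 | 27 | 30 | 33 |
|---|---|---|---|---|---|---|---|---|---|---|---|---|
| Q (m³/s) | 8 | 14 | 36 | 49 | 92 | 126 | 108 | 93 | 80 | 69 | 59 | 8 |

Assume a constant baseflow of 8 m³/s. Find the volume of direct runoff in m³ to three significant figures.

V ≈ 6.98 × 10^6 m³

Direct-runoff ordinates (Q − Q_b): 0.0, 6.0, 28.0, 41.0, 84.0, 118.0, 100.0, 85.0, 72.0, 61.0, 51.0, 0.0 m³/s.
ΣQ_DR = 646.0 m³/s.
With Δt = 3 h = 10800 s, V = ΣQ_DR · Δt = 646.0 × 10800 = 6.98 × 10^6 m³.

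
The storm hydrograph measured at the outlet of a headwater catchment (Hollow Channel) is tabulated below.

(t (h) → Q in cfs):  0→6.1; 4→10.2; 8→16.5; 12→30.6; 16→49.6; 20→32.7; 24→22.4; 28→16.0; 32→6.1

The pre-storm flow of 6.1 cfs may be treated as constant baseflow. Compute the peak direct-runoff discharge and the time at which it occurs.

Subtracting baseflow gives direct-runoff ordinates: 0.0, 4.1, 10.4, 24.5, 43.5, 26.6, 16.3, 9.9, 0.0 cfs.
The maximum is 43.5 cfs, occurring at the reading for t = 16 h.

Q_p = 43.5 cfs at t = 16 h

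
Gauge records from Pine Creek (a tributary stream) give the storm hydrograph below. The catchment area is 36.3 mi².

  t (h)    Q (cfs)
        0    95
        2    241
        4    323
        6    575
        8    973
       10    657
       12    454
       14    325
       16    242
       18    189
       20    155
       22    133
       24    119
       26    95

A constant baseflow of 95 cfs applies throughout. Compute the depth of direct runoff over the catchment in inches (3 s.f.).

Direct runoff: 0.0, 146.0, 228.0, 480.0, 878.0, 562.0, 359.0, 230.0, 147.0, 94.0, 60.0, 38.0, 24.0, 0.0 cfs; ΣQ_DR = 3246 cfs.
V = ΣQ_DR · Δt = 3246 × 7200 s = 2.337 × 10^7 ft³.
Over A = 36.3 mi², depth = V / A = 0.277 in.

d ≈ 0.277 in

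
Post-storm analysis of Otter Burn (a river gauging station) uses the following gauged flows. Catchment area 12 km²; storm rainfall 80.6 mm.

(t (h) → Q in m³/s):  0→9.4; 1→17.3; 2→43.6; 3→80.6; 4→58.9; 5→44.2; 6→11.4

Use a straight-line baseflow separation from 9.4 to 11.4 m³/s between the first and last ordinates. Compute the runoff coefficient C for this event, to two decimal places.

ΣQ_DR = 192.6 m³/s; V = ΣQ_DR·Δt = 6.934 × 10^5 m³.
Runoff depth d = V / A = 57.78 mm.
C = d / P = 57.78 / 80.6 = 0.72.

C ≈ 0.72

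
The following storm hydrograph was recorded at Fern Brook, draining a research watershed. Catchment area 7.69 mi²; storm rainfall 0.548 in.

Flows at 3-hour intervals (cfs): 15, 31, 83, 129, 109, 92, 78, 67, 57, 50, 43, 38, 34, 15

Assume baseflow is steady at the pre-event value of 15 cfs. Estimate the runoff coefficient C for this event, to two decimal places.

C ≈ 0.70

ΣQ_DR = 631.0 cfs; V = ΣQ_DR·Δt = 6.815 × 10^6 ft³.
Runoff depth d = V / A = 0.3815 in.
C = d / P = 0.3815 / 0.548 = 0.70.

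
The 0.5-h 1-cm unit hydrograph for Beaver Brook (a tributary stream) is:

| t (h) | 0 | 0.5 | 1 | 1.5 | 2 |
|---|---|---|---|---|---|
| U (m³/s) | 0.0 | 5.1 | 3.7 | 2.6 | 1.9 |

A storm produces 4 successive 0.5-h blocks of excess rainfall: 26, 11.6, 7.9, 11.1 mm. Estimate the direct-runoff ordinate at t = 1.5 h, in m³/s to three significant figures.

Q ≈ 15.1 m³/s

By discrete convolution, Q_j = Σ (P_i / 10 mm) · U_{j−i}.
At t = 1.5 h (j=3): Q = (26/10)·2.6 + (11.6/10)·3.7 + (7.9/10)·5.1 + (11.1/10)·0.0 = 15.1 m³/s.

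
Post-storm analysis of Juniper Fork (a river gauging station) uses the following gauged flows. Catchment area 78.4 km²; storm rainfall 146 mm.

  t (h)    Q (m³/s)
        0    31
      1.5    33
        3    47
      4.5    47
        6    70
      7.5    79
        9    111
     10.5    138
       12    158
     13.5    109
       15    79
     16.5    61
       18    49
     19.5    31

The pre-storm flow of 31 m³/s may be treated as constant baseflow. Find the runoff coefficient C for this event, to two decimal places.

ΣQ_DR = 609.0 m³/s; V = ΣQ_DR·Δt = 3.289 × 10^6 m³.
Runoff depth d = V / A = 41.95 mm.
C = d / P = 41.95 / 146 = 0.29.

C ≈ 0.29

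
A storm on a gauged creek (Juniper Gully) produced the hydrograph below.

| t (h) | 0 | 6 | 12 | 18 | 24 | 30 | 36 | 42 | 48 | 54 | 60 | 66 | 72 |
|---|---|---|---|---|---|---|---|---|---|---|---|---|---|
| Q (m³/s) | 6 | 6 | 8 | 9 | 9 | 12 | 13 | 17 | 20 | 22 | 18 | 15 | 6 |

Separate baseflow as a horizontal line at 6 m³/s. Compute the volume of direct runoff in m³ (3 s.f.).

V ≈ 1.79 × 10^6 m³

Direct-runoff ordinates (Q − Q_b): 0.0, 0.0, 2.0, 3.0, 3.0, 6.0, 7.0, 11.0, 14.0, 16.0, 12.0, 9.0, 0.0 m³/s.
ΣQ_DR = 83.00 m³/s.
With Δt = 6 h = 21600 s, V = ΣQ_DR · Δt = 83.00 × 21600 = 1.79 × 10^6 m³.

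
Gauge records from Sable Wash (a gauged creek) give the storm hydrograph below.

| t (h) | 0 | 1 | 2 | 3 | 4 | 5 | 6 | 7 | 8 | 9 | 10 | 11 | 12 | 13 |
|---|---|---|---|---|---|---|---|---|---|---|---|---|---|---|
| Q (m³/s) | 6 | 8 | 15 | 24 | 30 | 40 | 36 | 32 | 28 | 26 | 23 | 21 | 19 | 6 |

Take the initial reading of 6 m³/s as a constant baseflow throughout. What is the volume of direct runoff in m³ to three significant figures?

V ≈ 8.28 × 10^5 m³

Direct-runoff ordinates (Q − Q_b): 0.0, 2.0, 9.0, 18.0, 24.0, 34.0, 30.0, 26.0, 22.0, 20.0, 17.0, 15.0, 13.0, 0.0 m³/s.
ΣQ_DR = 230.0 m³/s.
With Δt = 1 h = 3600 s, V = ΣQ_DR · Δt = 230.0 × 3600 = 8.28 × 10^5 m³.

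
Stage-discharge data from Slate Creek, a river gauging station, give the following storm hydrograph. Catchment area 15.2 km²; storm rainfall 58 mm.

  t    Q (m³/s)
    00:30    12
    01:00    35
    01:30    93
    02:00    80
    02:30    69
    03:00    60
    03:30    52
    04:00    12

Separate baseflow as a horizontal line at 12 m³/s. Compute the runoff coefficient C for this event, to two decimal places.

C ≈ 0.65

ΣQ_DR = 317.0 m³/s; V = ΣQ_DR·Δt = 5.706 × 10^5 m³.
Runoff depth d = V / A = 37.54 mm.
C = d / P = 37.54 / 58 = 0.65.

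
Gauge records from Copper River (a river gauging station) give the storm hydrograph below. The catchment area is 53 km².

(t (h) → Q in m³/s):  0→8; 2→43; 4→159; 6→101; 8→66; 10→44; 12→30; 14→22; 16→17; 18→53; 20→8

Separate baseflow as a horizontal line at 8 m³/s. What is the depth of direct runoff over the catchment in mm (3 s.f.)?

Direct runoff: 0.0, 35.0, 151.0, 93.0, 58.0, 36.0, 22.0, 14.0, 9.0, 45.0, 0.0 m³/s; ΣQ_DR = 463.0 m³/s.
V = ΣQ_DR · Δt = 463.0 × 7200 s = 3.334 × 10^6 m³.
Over A = 53 km², depth = V / A = 62.9 mm.

d ≈ 62.9 mm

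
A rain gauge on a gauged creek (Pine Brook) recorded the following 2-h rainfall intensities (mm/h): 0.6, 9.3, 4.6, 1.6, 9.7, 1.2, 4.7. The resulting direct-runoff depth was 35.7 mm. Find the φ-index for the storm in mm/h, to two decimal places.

φ ≈ 2.61 mm/h

Only the 4 blocks with intensity above φ contribute runoff: 9.3, 4.6, 9.7, 4.7 mm/h.
Σ(I−φ)·Δt = d  ⇒  (9.3+4.6+9.7+4.7 − 4φ)·2 = 35.7
φ = (28.30 − 35.7/2) / 4 = 2.61 mm/h.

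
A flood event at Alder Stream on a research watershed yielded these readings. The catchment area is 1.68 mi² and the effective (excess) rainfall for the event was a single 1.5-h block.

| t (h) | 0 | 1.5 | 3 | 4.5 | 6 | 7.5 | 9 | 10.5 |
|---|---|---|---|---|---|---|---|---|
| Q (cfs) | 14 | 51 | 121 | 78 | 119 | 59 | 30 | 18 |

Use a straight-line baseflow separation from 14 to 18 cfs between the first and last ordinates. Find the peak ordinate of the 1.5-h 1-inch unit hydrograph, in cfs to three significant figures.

U_p ≈ 211 cfs

Direct runoff: 0.00, 36.43, 105.86, 62.29, 102.71, 42.14, 12.57, 0.00 cfs; ΣQ_DR = 362.0 cfs, peak = 105.86 cfs.
Runoff depth d = ΣQ_DR·Δt / A = 362.0 × 5400 / (1.68 mi²) = 0.5008 in.
The 1-inch UH is the DRH scaled by (1 in)/d, so U_p = 105.86 × 1/0.5008 = 211 cfs.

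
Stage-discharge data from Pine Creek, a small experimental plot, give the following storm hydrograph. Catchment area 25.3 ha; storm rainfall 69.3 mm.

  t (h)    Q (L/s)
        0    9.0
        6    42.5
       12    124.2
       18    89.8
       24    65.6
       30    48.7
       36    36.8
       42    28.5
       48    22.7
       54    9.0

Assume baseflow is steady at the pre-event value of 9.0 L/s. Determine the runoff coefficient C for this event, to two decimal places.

C ≈ 0.48

ΣQ_DR = 386.8 L/s; V = ΣQ_DR·Δt = 8.355 × 10^6 L.
Runoff depth d = V / A = 33.02 mm.
C = d / P = 33.02 / 69.3 = 0.48.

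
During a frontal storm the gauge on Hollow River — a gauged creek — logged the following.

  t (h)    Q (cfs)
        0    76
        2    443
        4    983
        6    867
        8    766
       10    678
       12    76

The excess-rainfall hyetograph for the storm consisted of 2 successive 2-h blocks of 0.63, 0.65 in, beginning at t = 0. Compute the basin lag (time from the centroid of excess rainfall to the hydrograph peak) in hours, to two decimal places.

Centroid of excess rainfall: t_c = Σ P_i·t̄_i / ΣP_i = 2.0156 h (block centres at 1, 3 h).
Hydrograph peak occurs at t = 4 h, so basin lag t_L = 4 − 2.0156 = 1.98 h.

t_L ≈ 1.98 h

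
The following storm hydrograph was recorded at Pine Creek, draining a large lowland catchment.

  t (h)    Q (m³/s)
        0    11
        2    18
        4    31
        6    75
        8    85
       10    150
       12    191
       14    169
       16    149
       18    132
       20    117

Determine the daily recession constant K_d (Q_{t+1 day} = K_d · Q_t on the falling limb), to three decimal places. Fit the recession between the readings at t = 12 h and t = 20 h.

K_d ≈ 0.230

Between t = 12 h and t = 20 h the flow falls from 191 to 117 m³/s over 4×2 h = 8 h.
Per-interval ratio K = (117/191)^(1/4) = 0.8847; K_d = K^(24/2) = 0.230.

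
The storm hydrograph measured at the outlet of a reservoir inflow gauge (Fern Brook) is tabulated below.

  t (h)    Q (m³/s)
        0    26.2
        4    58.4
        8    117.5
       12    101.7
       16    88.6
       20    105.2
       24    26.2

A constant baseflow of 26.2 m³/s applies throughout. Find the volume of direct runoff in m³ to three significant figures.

Direct-runoff ordinates (Q − Q_b): 0.0, 32.2, 91.3, 75.5, 62.4, 79.0, 0.0 m³/s.
ΣQ_DR = 340.4 m³/s.
With Δt = 4 h = 14400 s, V = ΣQ_DR · Δt = 340.4 × 14400 = 4.90 × 10^6 m³.

V ≈ 4.90 × 10^6 m³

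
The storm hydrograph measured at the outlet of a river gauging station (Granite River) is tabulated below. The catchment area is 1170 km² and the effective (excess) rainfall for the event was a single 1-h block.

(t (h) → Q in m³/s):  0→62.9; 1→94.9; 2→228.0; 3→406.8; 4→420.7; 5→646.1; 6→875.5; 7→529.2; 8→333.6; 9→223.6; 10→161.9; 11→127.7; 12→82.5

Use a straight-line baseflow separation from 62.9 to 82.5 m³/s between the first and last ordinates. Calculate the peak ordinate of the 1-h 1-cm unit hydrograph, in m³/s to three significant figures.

U_p ≈ 803 m³/s

Direct runoff: 0.00, 30.37, 161.83, 339.00, 351.27, 575.03, 802.80, 454.87, 257.63, 146.00, 82.67, 46.83, 0.00 m³/s; ΣQ_DR = 3248 m³/s, peak = 802.80 m³/s.
Runoff depth d = ΣQ_DR·Δt / A = 3248 × 3600 / (1170 km²) = 9.995 mm.
The 1-cm UH is the DRH scaled by (10 mm)/d, so U_p = 802.80 × 10/9.995 = 803 m³/s.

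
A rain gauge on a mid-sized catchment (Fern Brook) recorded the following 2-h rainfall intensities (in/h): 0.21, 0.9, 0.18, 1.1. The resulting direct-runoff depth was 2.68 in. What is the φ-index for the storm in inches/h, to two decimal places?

φ ≈ 0.33 in/h

Only the 2 blocks with intensity above φ contribute runoff: 0.9, 1.1 in/h.
Σ(I−φ)·Δt = d  ⇒  (0.9+1.1 − 2φ)·2 = 2.68
φ = (2.000 − 2.68/2) / 2 = 0.33 in/h.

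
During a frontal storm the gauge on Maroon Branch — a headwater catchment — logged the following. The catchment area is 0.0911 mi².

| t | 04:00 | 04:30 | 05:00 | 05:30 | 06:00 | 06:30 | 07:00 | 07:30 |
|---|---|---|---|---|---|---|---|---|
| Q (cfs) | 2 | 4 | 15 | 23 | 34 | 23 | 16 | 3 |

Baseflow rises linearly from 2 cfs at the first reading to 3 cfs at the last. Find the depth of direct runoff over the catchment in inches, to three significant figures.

Direct runoff: 0.00, 1.86, 12.71, 20.57, 31.43, 20.29, 13.14, 0.00 cfs; ΣQ_DR = 100.0 cfs.
V = ΣQ_DR · Δt = 100.0 × 1800 s = 1.800 × 10^5 ft³.
Over A = 0.0911 mi², depth = V / A = 0.850 in.

d ≈ 0.850 in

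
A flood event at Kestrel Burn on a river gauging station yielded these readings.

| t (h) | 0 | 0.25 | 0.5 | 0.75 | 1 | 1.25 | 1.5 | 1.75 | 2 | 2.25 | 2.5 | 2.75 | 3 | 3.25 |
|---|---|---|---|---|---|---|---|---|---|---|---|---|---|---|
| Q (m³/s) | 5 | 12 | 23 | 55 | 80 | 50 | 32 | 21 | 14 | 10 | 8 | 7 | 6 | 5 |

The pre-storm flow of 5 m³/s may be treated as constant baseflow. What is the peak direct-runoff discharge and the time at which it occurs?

Q_p = 75.0 m³/s at t = 1 h

Subtracting baseflow gives direct-runoff ordinates: 0.0, 7.0, 18.0, 50.0, 75.0, 45.0, 27.0, 16.0, 9.0, 5.0, 3.0, 2.0, 1.0, 0.0 m³/s.
The maximum is 75.0 m³/s, occurring at the reading for t = 1 h.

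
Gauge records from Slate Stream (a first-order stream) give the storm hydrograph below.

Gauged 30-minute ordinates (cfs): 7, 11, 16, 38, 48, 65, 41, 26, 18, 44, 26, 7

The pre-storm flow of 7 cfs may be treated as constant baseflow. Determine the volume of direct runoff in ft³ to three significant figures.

Direct-runoff ordinates (Q − Q_b): 0.0, 4.0, 9.0, 31.0, 41.0, 58.0, 34.0, 19.0, 11.0, 37.0, 19.0, 0.0 cfs.
ΣQ_DR = 263.0 cfs.
With Δt = 0.5 h = 1800 s, V = ΣQ_DR · Δt = 263.0 × 1800 = 4.73 × 10^5 ft³.

V ≈ 4.73 × 10^5 ft³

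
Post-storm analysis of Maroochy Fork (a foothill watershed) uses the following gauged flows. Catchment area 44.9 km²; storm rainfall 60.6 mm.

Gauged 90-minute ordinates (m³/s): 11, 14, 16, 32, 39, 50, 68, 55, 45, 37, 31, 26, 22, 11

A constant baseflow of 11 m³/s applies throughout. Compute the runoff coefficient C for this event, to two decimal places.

ΣQ_DR = 303.0 m³/s; V = ΣQ_DR·Δt = 1.636 × 10^6 m³.
Runoff depth d = V / A = 36.44 mm.
C = d / P = 36.44 / 60.6 = 0.60.

C ≈ 0.60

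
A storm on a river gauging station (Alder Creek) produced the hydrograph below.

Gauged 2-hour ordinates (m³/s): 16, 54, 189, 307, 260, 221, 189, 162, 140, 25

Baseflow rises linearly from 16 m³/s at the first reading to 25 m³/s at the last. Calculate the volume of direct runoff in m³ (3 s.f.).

Direct-runoff ordinates (Q − Q_b): 0.00, 37.00, 171.00, 288.00, 240.00, 200.00, 167.00, 139.00, 116.00, 0.00 m³/s.
ΣQ_DR = 1358 m³/s.
With Δt = 2 h = 7200 s, V = ΣQ_DR · Δt = 1358 × 7200 = 9.78 × 10^6 m³.

V ≈ 9.78 × 10^6 m³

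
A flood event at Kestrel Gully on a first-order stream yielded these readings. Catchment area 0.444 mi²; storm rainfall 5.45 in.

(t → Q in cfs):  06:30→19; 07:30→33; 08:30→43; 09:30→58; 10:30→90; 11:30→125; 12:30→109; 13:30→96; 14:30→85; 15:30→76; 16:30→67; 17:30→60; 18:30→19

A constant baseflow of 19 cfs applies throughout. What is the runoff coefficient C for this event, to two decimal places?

ΣQ_DR = 633.0 cfs; V = ΣQ_DR·Δt = 2.279 × 10^6 ft³.
Runoff depth d = V / A = 2.209 in.
C = d / P = 2.209 / 5.45 = 0.41.

C ≈ 0.41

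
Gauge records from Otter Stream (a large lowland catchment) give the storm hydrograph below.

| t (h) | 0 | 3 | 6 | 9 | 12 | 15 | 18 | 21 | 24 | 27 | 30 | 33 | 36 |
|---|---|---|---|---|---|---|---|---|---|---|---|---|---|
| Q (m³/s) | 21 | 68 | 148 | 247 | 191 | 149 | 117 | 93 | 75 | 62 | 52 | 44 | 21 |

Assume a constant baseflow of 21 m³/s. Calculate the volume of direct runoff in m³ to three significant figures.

V ≈ 1.10 × 10^7 m³

Direct-runoff ordinates (Q − Q_b): 0.0, 47.0, 127.0, 226.0, 170.0, 128.0, 96.0, 72.0, 54.0, 41.0, 31.0, 23.0, 0.0 m³/s.
ΣQ_DR = 1015 m³/s.
With Δt = 3 h = 10800 s, V = ΣQ_DR · Δt = 1015 × 10800 = 1.10 × 10^7 m³.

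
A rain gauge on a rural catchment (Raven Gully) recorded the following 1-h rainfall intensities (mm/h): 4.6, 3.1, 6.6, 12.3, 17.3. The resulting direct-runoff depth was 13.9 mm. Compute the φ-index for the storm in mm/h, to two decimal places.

Only the 2 blocks with intensity above φ contribute runoff: 12.3, 17.3 mm/h.
Σ(I−φ)·Δt = d  ⇒  (12.3+17.3 − 2φ)·1 = 13.9
φ = (29.60 − 13.9/1) / 2 = 7.85 mm/h.

φ ≈ 7.85 mm/h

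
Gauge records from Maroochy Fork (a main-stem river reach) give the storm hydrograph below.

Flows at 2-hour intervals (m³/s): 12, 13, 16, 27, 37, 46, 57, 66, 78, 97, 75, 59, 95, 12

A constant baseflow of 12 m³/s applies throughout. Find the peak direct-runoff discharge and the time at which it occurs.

Q_p = 85.0 m³/s at t = 18 h

Subtracting baseflow gives direct-runoff ordinates: 0.0, 1.0, 4.0, 15.0, 25.0, 34.0, 45.0, 54.0, 66.0, 85.0, 63.0, 47.0, 83.0, 0.0 m³/s.
The maximum is 85.0 m³/s, occurring at the reading for t = 18 h.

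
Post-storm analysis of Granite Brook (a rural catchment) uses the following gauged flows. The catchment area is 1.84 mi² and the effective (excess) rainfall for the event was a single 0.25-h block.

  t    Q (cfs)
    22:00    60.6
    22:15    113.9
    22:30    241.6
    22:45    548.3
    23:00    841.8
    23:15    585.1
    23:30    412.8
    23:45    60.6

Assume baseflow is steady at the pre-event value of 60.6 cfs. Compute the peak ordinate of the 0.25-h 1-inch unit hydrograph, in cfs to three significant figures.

Direct runoff: 0.0, 53.3, 181.0, 487.7, 781.2, 524.5, 352.2, 0.0 cfs; ΣQ_DR = 2380 cfs, peak = 781.2 cfs.
Runoff depth d = ΣQ_DR·Δt / A = 2380 × 900 / (1.84 mi²) = 0.5011 in.
The 1-inch UH is the DRH scaled by (1 in)/d, so U_p = 781.2 × 1/0.5011 = 1560 cfs.

U_p ≈ 1560 cfs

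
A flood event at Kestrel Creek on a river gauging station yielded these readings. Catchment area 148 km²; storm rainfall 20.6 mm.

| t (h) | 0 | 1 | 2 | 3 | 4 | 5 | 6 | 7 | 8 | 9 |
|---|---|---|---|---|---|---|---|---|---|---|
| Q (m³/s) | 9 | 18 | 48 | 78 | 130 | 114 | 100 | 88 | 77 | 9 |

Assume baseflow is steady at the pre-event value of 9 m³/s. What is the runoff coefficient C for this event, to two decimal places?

ΣQ_DR = 581.0 m³/s; V = ΣQ_DR·Δt = 2.092 × 10^6 m³.
Runoff depth d = V / A = 14.13 mm.
C = d / P = 14.13 / 20.6 = 0.69.

C ≈ 0.69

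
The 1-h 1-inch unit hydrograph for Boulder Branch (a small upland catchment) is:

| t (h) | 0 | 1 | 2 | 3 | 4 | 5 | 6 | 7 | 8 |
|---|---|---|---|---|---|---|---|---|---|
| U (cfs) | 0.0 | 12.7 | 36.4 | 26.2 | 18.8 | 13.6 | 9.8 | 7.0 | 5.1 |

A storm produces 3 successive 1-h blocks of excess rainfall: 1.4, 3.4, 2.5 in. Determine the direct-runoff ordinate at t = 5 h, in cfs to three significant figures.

Q ≈ 148 cfs

By discrete convolution, Q_j = Σ (P_i / 1 in) · U_{j−i}.
At t = 5 h (j=5): Q = (1.4/1)·13.6 + (3.4/1)·18.8 + (2.5/1)·26.2 = 148 cfs.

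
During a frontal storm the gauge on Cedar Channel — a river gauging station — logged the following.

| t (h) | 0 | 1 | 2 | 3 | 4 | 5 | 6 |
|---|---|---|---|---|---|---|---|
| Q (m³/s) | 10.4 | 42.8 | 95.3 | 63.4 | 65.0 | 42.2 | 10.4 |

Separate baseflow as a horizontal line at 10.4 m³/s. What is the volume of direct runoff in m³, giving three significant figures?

V ≈ 9.24 × 10^5 m³

Direct-runoff ordinates (Q − Q_b): 0.0, 32.4, 84.9, 53.0, 54.6, 31.8, 0.0 m³/s.
ΣQ_DR = 256.7 m³/s.
With Δt = 1 h = 3600 s, V = ΣQ_DR · Δt = 256.7 × 3600 = 9.24 × 10^5 m³.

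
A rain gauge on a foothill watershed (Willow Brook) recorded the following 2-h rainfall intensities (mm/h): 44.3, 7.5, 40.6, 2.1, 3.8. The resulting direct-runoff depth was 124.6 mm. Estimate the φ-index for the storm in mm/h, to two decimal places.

Only the 2 blocks with intensity above φ contribute runoff: 44.3, 40.6 mm/h.
Σ(I−φ)·Δt = d  ⇒  (44.3+40.6 − 2φ)·2 = 124.6
φ = (84.90 − 124.6/2) / 2 = 11.30 mm/h.

φ ≈ 11.30 mm/h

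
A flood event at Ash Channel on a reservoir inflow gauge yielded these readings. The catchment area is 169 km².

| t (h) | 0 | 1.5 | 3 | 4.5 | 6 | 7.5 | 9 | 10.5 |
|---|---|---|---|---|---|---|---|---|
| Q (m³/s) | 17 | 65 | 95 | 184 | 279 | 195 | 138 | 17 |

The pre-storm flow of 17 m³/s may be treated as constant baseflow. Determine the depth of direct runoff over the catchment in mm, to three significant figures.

d ≈ 27.3 mm

Direct runoff: 0.0, 48.0, 78.0, 167.0, 262.0, 178.0, 121.0, 0.0 m³/s; ΣQ_DR = 854.0 m³/s.
V = ΣQ_DR · Δt = 854.0 × 5400 s = 4.612 × 10^6 m³.
Over A = 169 km², depth = V / A = 27.3 mm.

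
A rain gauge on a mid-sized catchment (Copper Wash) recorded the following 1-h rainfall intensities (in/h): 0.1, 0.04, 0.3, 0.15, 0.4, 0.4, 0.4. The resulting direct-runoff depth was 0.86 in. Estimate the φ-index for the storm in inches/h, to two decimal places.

Only the 4 blocks with intensity above φ contribute runoff: 0.3, 0.4, 0.4, 0.4 in/h.
Σ(I−φ)·Δt = d  ⇒  (0.3+0.4+0.4+0.4 − 4φ)·1 = 0.86
φ = (1.500 − 0.86/1) / 4 = 0.16 in/h.

φ ≈ 0.16 in/h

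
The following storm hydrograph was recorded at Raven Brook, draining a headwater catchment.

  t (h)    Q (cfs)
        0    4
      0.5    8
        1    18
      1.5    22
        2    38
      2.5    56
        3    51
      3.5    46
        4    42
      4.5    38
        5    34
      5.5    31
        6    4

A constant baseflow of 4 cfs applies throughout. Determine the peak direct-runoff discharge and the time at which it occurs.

Q_p = 52.0 cfs at t = 2.5 h

Subtracting baseflow gives direct-runoff ordinates: 0.0, 4.0, 14.0, 18.0, 34.0, 52.0, 47.0, 42.0, 38.0, 34.0, 30.0, 27.0, 0.0 cfs.
The maximum is 52.0 cfs, occurring at the reading for t = 2.5 h.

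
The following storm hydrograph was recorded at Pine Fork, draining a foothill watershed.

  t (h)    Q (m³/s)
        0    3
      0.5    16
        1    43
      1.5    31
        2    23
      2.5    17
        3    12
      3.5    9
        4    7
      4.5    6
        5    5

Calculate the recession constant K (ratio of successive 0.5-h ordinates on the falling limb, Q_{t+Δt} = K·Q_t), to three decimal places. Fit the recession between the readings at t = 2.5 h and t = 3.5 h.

Using the recession-limb readings at t = 2.5 h and t = 3.5 h: Q falls from 17 to 9 m³/s over 2 intervals.
K = (Q₂/Q₁)^(1/2) = (9/17)^(1/2) = 0.728.

K ≈ 0.728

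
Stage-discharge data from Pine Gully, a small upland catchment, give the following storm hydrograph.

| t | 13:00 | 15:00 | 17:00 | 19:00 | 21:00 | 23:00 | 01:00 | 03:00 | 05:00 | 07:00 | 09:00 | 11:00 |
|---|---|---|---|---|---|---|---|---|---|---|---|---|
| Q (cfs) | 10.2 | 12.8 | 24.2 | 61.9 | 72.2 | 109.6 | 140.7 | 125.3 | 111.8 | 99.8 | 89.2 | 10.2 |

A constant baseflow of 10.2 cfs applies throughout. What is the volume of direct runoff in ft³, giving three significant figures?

Direct-runoff ordinates (Q − Q_b): 0.0, 2.6, 14.0, 51.7, 62.0, 99.4, 130.5, 115.1, 101.6, 89.6, 79.0, 0.0 cfs.
ΣQ_DR = 745.5 cfs.
With Δt = 2 h = 7200 s, V = ΣQ_DR · Δt = 745.5 × 7200 = 5.37 × 10^6 ft³.

V ≈ 5.37 × 10^6 ft³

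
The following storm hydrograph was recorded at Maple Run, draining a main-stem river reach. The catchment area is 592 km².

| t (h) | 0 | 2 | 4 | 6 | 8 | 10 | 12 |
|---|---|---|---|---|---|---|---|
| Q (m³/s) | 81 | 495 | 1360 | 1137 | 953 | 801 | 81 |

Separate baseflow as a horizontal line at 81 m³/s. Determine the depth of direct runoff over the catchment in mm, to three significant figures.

Direct runoff: 0.0, 414.0, 1279.0, 1056.0, 872.0, 720.0, 0.0 m³/s; ΣQ_DR = 4341 m³/s.
V = ΣQ_DR · Δt = 4341 × 7200 s = 3.126 × 10^7 m³.
Over A = 592 km², depth = V / A = 52.8 mm.

d ≈ 52.8 mm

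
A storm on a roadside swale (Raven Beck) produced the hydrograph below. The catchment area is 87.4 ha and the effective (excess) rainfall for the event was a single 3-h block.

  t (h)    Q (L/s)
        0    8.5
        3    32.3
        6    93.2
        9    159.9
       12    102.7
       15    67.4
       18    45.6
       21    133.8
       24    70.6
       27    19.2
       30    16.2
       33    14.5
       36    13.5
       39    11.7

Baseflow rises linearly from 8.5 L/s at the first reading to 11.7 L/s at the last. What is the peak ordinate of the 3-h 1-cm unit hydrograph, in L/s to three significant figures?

Direct runoff: 0.00, 23.55, 84.21, 150.66, 93.22, 57.67, 35.62, 123.58, 60.13, 8.48, 5.24, 3.29, 2.05, 0.00 L/s; ΣQ_DR = 647.7 L/s, peak = 150.66 L/s.
Runoff depth d = ΣQ_DR·Δt / A = 647.7 × 10800 / (87.4 ha) = 8.004 mm.
The 1-cm UH is the DRH scaled by (10 mm)/d, so U_p = 150.66 × 10/8.004 = 188 L/s.

U_p ≈ 188 L/s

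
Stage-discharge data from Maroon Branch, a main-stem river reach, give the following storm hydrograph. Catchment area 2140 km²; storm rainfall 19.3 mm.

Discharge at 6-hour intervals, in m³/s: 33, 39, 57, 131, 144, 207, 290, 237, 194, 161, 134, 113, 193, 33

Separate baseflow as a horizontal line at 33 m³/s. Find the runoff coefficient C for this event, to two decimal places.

C ≈ 0.79

ΣQ_DR = 1504 m³/s; V = ΣQ_DR·Δt = 3.249 × 10^7 m³.
Runoff depth d = V / A = 15.18 mm.
C = d / P = 15.18 / 19.3 = 0.79.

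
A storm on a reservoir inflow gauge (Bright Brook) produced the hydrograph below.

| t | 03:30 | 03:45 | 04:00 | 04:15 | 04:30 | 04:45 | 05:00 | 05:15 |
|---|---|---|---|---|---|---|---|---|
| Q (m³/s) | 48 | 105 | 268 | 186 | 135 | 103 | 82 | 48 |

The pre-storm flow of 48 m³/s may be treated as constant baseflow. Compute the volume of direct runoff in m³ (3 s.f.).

Direct-runoff ordinates (Q − Q_b): 0.0, 57.0, 220.0, 138.0, 87.0, 55.0, 34.0, 0.0 m³/s.
ΣQ_DR = 591.0 m³/s.
With Δt = 0.25 h = 900 s, V = ΣQ_DR · Δt = 591.0 × 900 = 5.32 × 10^5 m³.

V ≈ 5.32 × 10^5 m³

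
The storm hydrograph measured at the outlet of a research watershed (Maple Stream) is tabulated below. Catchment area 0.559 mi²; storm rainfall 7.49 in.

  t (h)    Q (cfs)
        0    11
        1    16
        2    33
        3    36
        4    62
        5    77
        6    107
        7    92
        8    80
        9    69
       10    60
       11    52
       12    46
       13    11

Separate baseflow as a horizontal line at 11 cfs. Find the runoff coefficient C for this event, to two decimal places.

C ≈ 0.22

ΣQ_DR = 598.0 cfs; V = ΣQ_DR·Δt = 2.153 × 10^6 ft³.
Runoff depth d = V / A = 1.658 in.
C = d / P = 1.658 / 7.49 = 0.22.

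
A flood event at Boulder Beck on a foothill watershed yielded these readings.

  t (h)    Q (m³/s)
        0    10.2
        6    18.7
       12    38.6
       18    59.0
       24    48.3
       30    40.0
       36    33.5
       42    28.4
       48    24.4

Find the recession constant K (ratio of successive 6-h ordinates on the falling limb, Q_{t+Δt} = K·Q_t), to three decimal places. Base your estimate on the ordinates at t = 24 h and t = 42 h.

Using the recession-limb readings at t = 24 h and t = 42 h: Q falls from 48.3 to 28.4 m³/s over 3 intervals.
K = (Q₂/Q₁)^(1/3) = (28.4/48.3)^(1/3) = 0.838.

K ≈ 0.838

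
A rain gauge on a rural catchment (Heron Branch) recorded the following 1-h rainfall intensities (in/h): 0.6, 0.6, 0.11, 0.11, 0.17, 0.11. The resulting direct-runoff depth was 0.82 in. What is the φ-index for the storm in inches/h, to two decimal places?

φ ≈ 0.19 in/h

Only the 2 blocks with intensity above φ contribute runoff: 0.6, 0.6 in/h.
Σ(I−φ)·Δt = d  ⇒  (0.6+0.6 − 2φ)·1 = 0.82
φ = (1.200 − 0.82/1) / 2 = 0.19 in/h.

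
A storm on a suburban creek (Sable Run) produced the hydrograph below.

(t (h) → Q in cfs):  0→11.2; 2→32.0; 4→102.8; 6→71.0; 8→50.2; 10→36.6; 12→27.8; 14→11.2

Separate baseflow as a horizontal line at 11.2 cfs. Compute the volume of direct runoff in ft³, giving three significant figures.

V ≈ 1.82 × 10^6 ft³

Direct-runoff ordinates (Q − Q_b): 0.0, 20.8, 91.6, 59.8, 39.0, 25.4, 16.6, 0.0 cfs.
ΣQ_DR = 253.2 cfs.
With Δt = 2 h = 7200 s, V = ΣQ_DR · Δt = 253.2 × 7200 = 1.82 × 10^6 ft³.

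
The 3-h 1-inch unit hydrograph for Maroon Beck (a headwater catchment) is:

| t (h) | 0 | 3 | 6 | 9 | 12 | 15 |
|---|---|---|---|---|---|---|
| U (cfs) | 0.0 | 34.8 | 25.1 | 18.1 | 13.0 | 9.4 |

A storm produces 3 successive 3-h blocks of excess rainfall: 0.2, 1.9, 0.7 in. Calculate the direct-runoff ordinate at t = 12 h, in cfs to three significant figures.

By discrete convolution, Q_j = Σ (P_i / 1 in) · U_{j−i}.
At t = 12 h (j=4): Q = (0.2/1)·13.0 + (1.9/1)·18.1 + (0.7/1)·25.1 = 54.6 cfs.

Q ≈ 54.6 cfs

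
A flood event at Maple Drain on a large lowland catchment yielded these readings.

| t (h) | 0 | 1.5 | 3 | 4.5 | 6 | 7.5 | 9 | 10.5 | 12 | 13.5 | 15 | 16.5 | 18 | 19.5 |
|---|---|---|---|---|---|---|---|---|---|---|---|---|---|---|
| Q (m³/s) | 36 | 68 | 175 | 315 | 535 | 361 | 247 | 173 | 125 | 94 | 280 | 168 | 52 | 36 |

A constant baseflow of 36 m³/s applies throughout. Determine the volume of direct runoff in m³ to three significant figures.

V ≈ 1.17 × 10^7 m³

Direct-runoff ordinates (Q − Q_b): 0.0, 32.0, 139.0, 279.0, 499.0, 325.0, 211.0, 137.0, 89.0, 58.0, 244.0, 132.0, 16.0, 0.0 m³/s.
ΣQ_DR = 2161 m³/s.
With Δt = 1.5 h = 5400 s, V = ΣQ_DR · Δt = 2161 × 5400 = 1.17 × 10^7 m³.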